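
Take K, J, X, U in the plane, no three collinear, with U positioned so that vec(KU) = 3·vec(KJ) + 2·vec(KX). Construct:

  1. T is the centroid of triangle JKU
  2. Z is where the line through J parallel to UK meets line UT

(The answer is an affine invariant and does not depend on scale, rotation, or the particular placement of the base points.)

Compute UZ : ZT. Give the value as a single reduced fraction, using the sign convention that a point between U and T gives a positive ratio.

Choose coordinates K = (0, 0), J = (1, 0), X = (0, 1), U = (3, 2).
1. T is the centroid of triangle JKU ⇒ T = (4/3, 2/3)
2. Z is where the line through J parallel to UK meets line UT ⇒ Z = (-2, -2)
Z = U + t·(T−U) with t = 3, so UZ:ZT = t:(1−t) = 3:-2

UZ:ZT = -3/2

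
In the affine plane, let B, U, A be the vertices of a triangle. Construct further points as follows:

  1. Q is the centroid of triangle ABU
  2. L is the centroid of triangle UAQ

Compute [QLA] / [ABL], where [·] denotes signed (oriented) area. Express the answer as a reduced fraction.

[QLA]:[ABL] = 1/4

Choose coordinates B = (0, 0), U = (1, 0), A = (0, 1).
1. Q is the centroid of triangle ABU ⇒ Q = (1/3, 1/3)
2. L is the centroid of triangle UAQ ⇒ L = (4/9, 4/9)
2·[QLA] = 1/9, 2·[ABL] = 4/9
[QLA]:[ABL] = 1/9:4/9 = 1/4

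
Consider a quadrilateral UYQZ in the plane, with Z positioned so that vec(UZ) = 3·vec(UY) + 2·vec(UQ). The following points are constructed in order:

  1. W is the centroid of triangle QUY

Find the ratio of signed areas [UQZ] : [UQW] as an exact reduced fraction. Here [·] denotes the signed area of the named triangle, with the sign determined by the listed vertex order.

Choose coordinates U = (0, 0), Y = (1, 0), Q = (0, 1), Z = (3, 2).
1. W is the centroid of triangle QUY ⇒ W = (1/3, 1/3)
2·[UQZ] = -3, 2·[UQW] = -1/3
[UQZ]:[UQW] = -3:-1/3 = 9

[UQZ]:[UQW] = 9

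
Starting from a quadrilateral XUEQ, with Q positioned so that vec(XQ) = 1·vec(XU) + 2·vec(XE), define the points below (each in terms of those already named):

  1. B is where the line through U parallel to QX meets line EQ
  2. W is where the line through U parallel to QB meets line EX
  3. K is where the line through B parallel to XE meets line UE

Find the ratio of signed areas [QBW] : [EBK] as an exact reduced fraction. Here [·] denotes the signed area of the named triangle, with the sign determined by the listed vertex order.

[QBW]:[EBK] = 2/9

Assign X = (0, 0), U = (1, 0), E = (0, 1), Q = (1, 2) — the answer is frame-independent, so this choice is without loss of generality.
1. B is where the line through U parallel to QX meets line EQ ⇒ B = (3, 4)
2. W is where the line through U parallel to QB meets line EX ⇒ W = (0, -1)
3. K is where the line through B parallel to XE meets line UE ⇒ K = (3, -2)
2·[QBW] = -4, 2·[EBK] = -18
[QBW]:[EBK] = -4:-18 = 2/9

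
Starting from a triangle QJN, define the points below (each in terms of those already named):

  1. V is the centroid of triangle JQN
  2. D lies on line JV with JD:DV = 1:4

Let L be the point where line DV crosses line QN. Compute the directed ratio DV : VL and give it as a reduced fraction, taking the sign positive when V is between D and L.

Set Q = (0, 0), J = (1, 0), N = (0, 1); any affine frame gives the same invariant.
1. V is the centroid of triangle JQN ⇒ V = (1/3, 1/3)
2. D lies on line JV with JD:DV = 1:4 ⇒ D = (13/15, 1/15)
line DV meets QN at L = (0, 1/2)
V = D + t·(L−D) with t = 8/13, so DV:VL = 8/13:5/13

DV:VL = 8/5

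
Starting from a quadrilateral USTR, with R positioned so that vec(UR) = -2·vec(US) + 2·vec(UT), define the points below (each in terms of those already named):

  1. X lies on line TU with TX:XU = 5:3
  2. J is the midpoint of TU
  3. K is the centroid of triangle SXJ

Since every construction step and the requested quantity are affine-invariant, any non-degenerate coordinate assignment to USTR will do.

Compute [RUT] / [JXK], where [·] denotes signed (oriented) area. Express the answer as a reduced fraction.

[RUT]:[JXK] = 48

Work in coordinates with U = (0, 0), S = (1, 0), T = (0, 1), R = (-2, 2).
1. X lies on line TU with TX:XU = 5:3 ⇒ X = (0, 3/8)
2. J is the midpoint of TU ⇒ J = (0, 1/2)
3. K is the centroid of triangle SXJ ⇒ K = (1/3, 7/24)
2·[RUT] = 2, 2·[JXK] = 1/24
[RUT]:[JXK] = 2:1/24 = 48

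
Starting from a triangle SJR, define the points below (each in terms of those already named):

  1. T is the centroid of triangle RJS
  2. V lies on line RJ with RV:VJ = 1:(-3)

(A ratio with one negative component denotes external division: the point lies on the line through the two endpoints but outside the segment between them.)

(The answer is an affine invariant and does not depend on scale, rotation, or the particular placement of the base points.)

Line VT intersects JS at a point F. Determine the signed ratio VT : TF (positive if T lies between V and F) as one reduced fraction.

Assign S = (0, 0), J = (1, 0), R = (0, 1) — the answer is frame-independent, so this choice is without loss of generality.
1. T is the centroid of triangle RJS ⇒ T = (1/3, 1/3)
2. V lies on line RJ with RV:VJ = 1:(-3) ⇒ V = (-1/2, 3/2)
line VT meets JS at F = (4/7, 0)
T = V + t·(F−V) with t = 7/9, so VT:TF = 7/9:2/9

VT:TF = 7/2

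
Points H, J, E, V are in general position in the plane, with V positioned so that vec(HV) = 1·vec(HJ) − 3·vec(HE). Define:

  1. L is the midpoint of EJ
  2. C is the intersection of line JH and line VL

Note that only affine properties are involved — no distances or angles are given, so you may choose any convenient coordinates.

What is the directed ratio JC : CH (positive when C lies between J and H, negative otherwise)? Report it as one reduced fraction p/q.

JC:CH = 3/4

Set H = (0, 0), J = (1, 0), E = (0, 1), V = (1, -3); any affine frame gives the same invariant.
1. L is the midpoint of EJ ⇒ L = (1/2, 1/2)
2. C is the intersection of line JH and line VL ⇒ C = (4/7, 0)
C = J + t·(H−J) with t = 3/7, so JC:CH = t:(1−t) = 3/7:4/7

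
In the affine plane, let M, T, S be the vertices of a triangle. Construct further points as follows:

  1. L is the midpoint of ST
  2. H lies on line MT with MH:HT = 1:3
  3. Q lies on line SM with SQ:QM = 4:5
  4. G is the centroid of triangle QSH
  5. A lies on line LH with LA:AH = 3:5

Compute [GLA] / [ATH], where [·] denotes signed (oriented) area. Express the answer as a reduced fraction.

Choose coordinates M = (0, 0), T = (1, 0), S = (0, 1).
1. L is the midpoint of ST ⇒ L = (1/2, 1/2)
2. H lies on line MT with MH:HT = 1:3 ⇒ H = (1/4, 0)
3. Q lies on line SM with SQ:QM = 4:5 ⇒ Q = (0, 5/9)
4. G is the centroid of triangle QSH ⇒ G = (1/12, 14/27)
5. A lies on line LH with LA:AH = 3:5 ⇒ A = (13/32, 5/16)
2·[GLA] = -23/288, 2·[ATH] = -15/64
[GLA]:[ATH] = -23/288:-15/64 = 46/135

[GLA]:[ATH] = 46/135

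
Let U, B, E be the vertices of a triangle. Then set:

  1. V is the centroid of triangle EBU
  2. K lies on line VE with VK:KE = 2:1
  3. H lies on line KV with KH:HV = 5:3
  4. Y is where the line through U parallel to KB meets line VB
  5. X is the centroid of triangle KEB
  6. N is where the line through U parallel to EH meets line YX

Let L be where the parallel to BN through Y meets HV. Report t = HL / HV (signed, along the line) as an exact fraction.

Choose coordinates U = (0, 0), B = (1, 0), E = (0, 1).
1. V is the centroid of triangle EBU ⇒ V = (1/3, 1/3)
2. K lies on line VE with VK:KE = 2:1 ⇒ K = (1/9, 7/9)
3. H lies on line KV with KH:HV = 5:3 ⇒ H = (1/4, 1/2)
4. Y is where the line through U parallel to KB meets line VB ⇒ Y = (-4/3, 7/6)
5. X is the centroid of triangle KEB ⇒ X = (10/27, 16/27)
6. N is where the line through U parallel to EH meets line YX ⇒ N = (-22/51, 44/51)
through Y parallel to BN: direction (-73/51, 44/51); meets HV at L = (31/68, 3/34)
L = H + t·(V−H) with t = 42/17

t = 42/17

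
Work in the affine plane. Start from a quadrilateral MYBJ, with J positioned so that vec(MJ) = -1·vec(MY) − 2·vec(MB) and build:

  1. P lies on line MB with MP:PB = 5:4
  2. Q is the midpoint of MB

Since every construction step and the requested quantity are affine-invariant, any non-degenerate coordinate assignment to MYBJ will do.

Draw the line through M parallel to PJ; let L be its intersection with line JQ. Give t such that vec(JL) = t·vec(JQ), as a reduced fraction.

Assign M = (0, 0), Y = (1, 0), B = (0, 1), J = (-1, -2) — the answer is frame-independent, so this choice is without loss of generality.
1. P lies on line MB with MP:PB = 5:4 ⇒ P = (0, 5/9)
2. Q is the midpoint of MB ⇒ Q = (0, 1/2)
through M parallel to PJ: direction (-1, -23/9); meets JQ at L = (9, 23)
L = J + t·(Q−J) with t = 10

t = 10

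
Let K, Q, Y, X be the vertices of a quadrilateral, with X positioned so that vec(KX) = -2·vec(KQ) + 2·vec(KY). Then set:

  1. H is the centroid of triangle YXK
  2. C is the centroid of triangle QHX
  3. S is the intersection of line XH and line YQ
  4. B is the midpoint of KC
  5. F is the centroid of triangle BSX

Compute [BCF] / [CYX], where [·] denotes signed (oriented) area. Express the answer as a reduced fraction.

Assign K = (0, 0), Q = (1, 0), Y = (0, 1), X = (-2, 2) — the answer is frame-independent, so this choice is without loss of generality.
1. H is the centroid of triangle YXK ⇒ H = (-2/3, 1)
2. C is the centroid of triangle QHX ⇒ C = (-5/9, 1)
3. S is the intersection of line XH and line YQ ⇒ S = (2, -1)
4. B is the midpoint of KC ⇒ B = (-5/18, 1/2)
5. F is the centroid of triangle BSX ⇒ F = (-5/54, 1/2)
2·[BCF] = -5/54, 2·[CYX] = 5/9
[BCF]:[CYX] = -5/54:5/9 = -1/6

[BCF]:[CYX] = -1/6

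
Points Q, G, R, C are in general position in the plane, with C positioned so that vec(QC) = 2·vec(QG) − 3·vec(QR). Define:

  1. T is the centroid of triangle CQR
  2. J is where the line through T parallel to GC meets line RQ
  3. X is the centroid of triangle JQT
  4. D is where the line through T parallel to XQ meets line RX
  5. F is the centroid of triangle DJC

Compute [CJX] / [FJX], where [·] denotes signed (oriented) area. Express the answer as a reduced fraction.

[CJX]:[FJX] = 153/55

Work in coordinates with Q = (0, 0), G = (1, 0), R = (0, 1), C = (2, -3).
1. T is the centroid of triangle CQR ⇒ T = (2/3, -2/3)
2. J is where the line through T parallel to GC meets line RQ ⇒ J = (0, 4/3)
3. X is the centroid of triangle JQT ⇒ X = (2/9, 2/9)
4. D is where the line through T parallel to XQ meets line RX ⇒ D = (14/27, -22/27)
5. F is the centroid of triangle DJC ⇒ F = (68/81, -67/81)
2·[CJX] = 34/27, 2·[FJX] = 110/243
[CJX]:[FJX] = 34/27:110/243 = 153/55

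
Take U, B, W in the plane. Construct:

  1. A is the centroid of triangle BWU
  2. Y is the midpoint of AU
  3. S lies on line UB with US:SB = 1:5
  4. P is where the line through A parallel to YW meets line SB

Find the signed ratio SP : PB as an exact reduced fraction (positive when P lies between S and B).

Set U = (0, 0), B = (1, 0), W = (0, 1); any affine frame gives the same invariant.
1. A is the centroid of triangle BWU ⇒ A = (1/3, 1/3)
2. Y is the midpoint of AU ⇒ Y = (1/6, 1/6)
3. S lies on line UB with US:SB = 1:5 ⇒ S = (1/6, 0)
4. P is where the line through A parallel to YW meets line SB ⇒ P = (2/5, 0)
P = S + t·(B−S) with t = 7/25, so SP:PB = t:(1−t) = 7/25:18/25

SP:PB = 7/18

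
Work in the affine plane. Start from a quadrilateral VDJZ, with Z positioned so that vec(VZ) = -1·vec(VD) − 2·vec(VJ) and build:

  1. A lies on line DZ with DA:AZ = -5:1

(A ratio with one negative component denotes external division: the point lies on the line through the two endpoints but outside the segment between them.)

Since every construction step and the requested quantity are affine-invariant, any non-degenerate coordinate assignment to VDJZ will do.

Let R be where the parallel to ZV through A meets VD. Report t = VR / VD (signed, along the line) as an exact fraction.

t = -1/4

Work in coordinates with V = (0, 0), D = (1, 0), J = (0, 1), Z = (-1, -2).
1. A lies on line DZ with DA:AZ = -5:1 ⇒ A = (-3/2, -5/2)
through A parallel to ZV: direction (1, 2); meets VD at R = (-1/4, 0)
R = V + t·(D−V) with t = -1/4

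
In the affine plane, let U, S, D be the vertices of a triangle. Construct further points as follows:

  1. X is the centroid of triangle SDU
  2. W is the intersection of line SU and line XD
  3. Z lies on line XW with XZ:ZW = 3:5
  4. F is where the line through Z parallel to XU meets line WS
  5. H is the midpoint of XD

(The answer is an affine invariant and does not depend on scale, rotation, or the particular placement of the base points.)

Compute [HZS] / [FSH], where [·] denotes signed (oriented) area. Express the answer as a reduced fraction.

[HZS]:[FSH] = 11/26

Assign U = (0, 0), S = (1, 0), D = (0, 1) — the answer is frame-independent, so this choice is without loss of generality.
1. X is the centroid of triangle SDU ⇒ X = (1/3, 1/3)
2. W is the intersection of line SU and line XD ⇒ W = (1/2, 0)
3. Z lies on line XW with XZ:ZW = 3:5 ⇒ Z = (19/48, 5/24)
4. F is where the line through Z parallel to XU meets line WS ⇒ F = (3/16, 0)
5. H is the midpoint of XD ⇒ H = (1/6, 2/3)
2·[HZS] = 11/48, 2·[FSH] = 13/24
[HZS]:[FSH] = 11/48:13/24 = 11/26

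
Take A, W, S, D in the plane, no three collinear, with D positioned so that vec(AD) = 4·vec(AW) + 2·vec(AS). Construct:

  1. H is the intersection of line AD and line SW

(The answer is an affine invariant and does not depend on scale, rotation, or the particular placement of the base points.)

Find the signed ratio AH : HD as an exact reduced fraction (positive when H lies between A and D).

AH:HD = 1/5

Assign A = (0, 0), W = (1, 0), S = (0, 1), D = (4, 2) — the answer is frame-independent, so this choice is without loss of generality.
1. H is the intersection of line AD and line SW ⇒ H = (2/3, 1/3)
H = A + t·(D−A) with t = 1/6, so AH:HD = t:(1−t) = 1/6:5/6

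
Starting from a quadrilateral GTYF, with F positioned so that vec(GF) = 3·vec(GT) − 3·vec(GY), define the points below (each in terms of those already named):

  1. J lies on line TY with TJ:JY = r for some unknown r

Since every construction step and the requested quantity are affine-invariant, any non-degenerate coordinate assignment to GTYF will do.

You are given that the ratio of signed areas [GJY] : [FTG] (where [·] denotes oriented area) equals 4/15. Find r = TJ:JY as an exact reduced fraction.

Work in coordinates with G = (0, 0), T = (1, 0), Y = (0, 1), F = (3, -3).
1. With TJ:JY = r, write λ = r/(r+1) so J = T + λ·(Y−T); J is affine-linear in λ
Every point depending on J is an affine combination of J and λ-independent points, so each such coordinate is linear in λ; the λ² term in each signed area is a multiple of (Y−T)×(Y−T) = 0, so 2·[GJY] and 2·[FTG] are each linear in λ. Evaluating at λ=0 and λ=1:
  2·[GJY] = −λ + 1,   2·[FTG] = 3
So [GJY]:[FTG] = (−λ + 1) / (3). Setting this equal to 4/15:
  −λ + 1 = 4/15·(3)  ⇒  λ = 1/5
Then r = λ/(1−λ) = (1/5)/(4/5) = 1/4. Check: with r = 1/4, J = (4/5, 1/5) and [GJY]:[FTG] = 4/15 as required.

r = 1/4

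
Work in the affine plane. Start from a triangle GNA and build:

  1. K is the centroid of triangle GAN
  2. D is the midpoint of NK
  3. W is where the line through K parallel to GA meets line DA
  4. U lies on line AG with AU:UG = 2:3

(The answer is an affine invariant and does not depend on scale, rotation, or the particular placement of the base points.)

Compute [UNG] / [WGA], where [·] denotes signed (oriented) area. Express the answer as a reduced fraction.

Choose coordinates G = (0, 0), N = (1, 0), A = (0, 1).
1. K is the centroid of triangle GAN ⇒ K = (1/3, 1/3)
2. D is the midpoint of NK ⇒ D = (2/3, 1/6)
3. W is where the line through K parallel to GA meets line DA ⇒ W = (1/3, 7/12)
4. U lies on line AG with AU:UG = 2:3 ⇒ U = (0, 3/5)
2·[UNG] = -3/5, 2·[WGA] = -1/3
[UNG]:[WGA] = -3/5:-1/3 = 9/5

[UNG]:[WGA] = 9/5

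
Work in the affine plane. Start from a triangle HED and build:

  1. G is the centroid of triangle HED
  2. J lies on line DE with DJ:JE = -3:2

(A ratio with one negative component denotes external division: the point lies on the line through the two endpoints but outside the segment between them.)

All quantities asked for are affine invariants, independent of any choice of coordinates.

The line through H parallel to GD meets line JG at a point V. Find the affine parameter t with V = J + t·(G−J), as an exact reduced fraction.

Choose coordinates H = (0, 0), E = (1, 0), D = (0, 1).
1. G is the centroid of triangle HED ⇒ G = (1/3, 1/3)
2. J lies on line DE with DJ:JE = -3:2 ⇒ J = (3, -2)
through H parallel to GD: direction (-1/3, 2/3); meets JG at V = (-5/9, 10/9)
V = J + t·(G−J) with t = 4/3

t = 4/3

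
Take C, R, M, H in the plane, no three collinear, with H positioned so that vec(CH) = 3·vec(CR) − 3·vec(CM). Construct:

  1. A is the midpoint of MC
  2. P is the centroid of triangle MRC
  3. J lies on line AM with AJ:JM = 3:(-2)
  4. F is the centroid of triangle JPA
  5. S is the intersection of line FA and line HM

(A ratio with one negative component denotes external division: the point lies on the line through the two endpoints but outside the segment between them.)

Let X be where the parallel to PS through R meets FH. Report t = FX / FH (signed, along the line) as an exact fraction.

Set C = (0, 0), R = (1, 0), M = (0, 1), H = (3, -3); any affine frame gives the same invariant.
1. A is the midpoint of MC ⇒ A = (0, 1/2)
2. P is the centroid of triangle MRC ⇒ P = (1/3, 1/3)
3. J lies on line AM with AJ:JM = 3:(-2) ⇒ J = (0, 2)
4. F is the centroid of triangle JPA ⇒ F = (1/9, 17/18)
5. S is the intersection of line FA and line HM ⇒ S = (3/32, 7/8)
through R parallel to PS: direction (-23/96, 13/24); meets FH at X = (199/153, -104/153)
X = F + t·(H−F) with t = 7/17

t = 7/17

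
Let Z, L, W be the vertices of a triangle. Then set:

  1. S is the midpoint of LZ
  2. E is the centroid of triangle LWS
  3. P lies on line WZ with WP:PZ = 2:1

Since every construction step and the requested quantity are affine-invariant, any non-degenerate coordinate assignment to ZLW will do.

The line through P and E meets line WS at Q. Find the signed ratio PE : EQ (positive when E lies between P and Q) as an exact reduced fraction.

Set Z = (0, 0), L = (1, 0), W = (0, 1); any affine frame gives the same invariant.
1. S is the midpoint of LZ ⇒ S = (1/2, 0)
2. E is the centroid of triangle LWS ⇒ E = (1/2, 1/3)
3. P lies on line WZ with WP:PZ = 2:1 ⇒ P = (0, 1/3)
line PE meets WS at Q = (1/3, 1/3)
E = P + t·(Q−P) with t = 3/2, so PE:EQ = 3/2:-1/2

PE:EQ = -3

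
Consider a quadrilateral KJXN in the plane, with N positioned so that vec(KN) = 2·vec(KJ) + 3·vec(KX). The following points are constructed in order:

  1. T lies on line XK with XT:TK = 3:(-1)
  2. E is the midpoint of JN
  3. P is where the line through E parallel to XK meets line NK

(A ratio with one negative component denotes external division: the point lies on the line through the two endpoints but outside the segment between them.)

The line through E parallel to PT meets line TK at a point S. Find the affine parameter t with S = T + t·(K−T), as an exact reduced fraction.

t = -3/2

Choose coordinates K = (0, 0), J = (1, 0), X = (0, 1), N = (2, 3).
1. T lies on line XK with XT:TK = 3:(-1) ⇒ T = (0, -1/2)
2. E is the midpoint of JN ⇒ E = (3/2, 3/2)
3. P is where the line through E parallel to XK meets line NK ⇒ P = (3/2, 9/4)
through E parallel to PT: direction (-3/2, -11/4); meets TK at S = (0, -5/4)
S = T + t·(K−T) with t = -3/2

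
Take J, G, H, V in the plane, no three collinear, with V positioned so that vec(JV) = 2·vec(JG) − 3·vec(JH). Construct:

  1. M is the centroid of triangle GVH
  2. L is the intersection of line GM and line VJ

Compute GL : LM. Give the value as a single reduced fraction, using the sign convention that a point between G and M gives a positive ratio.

Work in coordinates with J = (0, 0), G = (1, 0), H = (0, 1), V = (2, -3).
1. M is the centroid of triangle GVH ⇒ M = (1, -2/3)
2. L is the intersection of line GM and line VJ ⇒ L = (1, -3/2)
L = G + t·(M−G) with t = 9/4, so GL:LM = t:(1−t) = 9/4:-5/4

GL:LM = -9/5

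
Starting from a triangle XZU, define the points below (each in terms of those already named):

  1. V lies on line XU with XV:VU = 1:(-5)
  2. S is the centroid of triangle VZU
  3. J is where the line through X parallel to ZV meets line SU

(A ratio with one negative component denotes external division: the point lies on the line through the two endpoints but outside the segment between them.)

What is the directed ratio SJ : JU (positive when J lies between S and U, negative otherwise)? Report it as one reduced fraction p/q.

SJ:JU = -1/6

Work in coordinates with X = (0, 0), Z = (1, 0), U = (0, 1).
1. V lies on line XU with XV:VU = 1:(-5) ⇒ V = (0, -1/4)
2. S is the centroid of triangle VZU ⇒ S = (1/3, 1/4)
3. J is where the line through X parallel to ZV meets line SU ⇒ J = (2/5, 1/10)
J = S + t·(U−S) with t = -1/5, so SJ:JU = t:(1−t) = -1/5:6/5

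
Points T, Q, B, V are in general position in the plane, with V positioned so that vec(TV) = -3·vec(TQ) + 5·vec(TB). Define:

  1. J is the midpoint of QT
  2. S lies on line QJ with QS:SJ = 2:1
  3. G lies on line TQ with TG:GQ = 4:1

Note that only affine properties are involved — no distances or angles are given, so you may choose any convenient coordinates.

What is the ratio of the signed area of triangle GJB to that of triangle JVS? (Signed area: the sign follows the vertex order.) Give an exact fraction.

Set T = (0, 0), Q = (1, 0), B = (0, 1), V = (-3, 5); any affine frame gives the same invariant.
1. J is the midpoint of QT ⇒ J = (1/2, 0)
2. S lies on line QJ with QS:SJ = 2:1 ⇒ S = (2/3, 0)
3. G lies on line TQ with TG:GQ = 4:1 ⇒ G = (4/5, 0)
2·[GJB] = -3/10, 2·[JVS] = -5/6
[GJB]:[JVS] = -3/10:-5/6 = 9/25

[GJB]:[JVS] = 9/25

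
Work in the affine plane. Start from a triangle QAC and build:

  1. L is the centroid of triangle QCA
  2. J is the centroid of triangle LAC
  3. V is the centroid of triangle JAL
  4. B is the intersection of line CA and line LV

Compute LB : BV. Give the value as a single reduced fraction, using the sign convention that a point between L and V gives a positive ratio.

LB:BV = -9/4

Assign Q = (0, 0), A = (1, 0), C = (0, 1) — the answer is frame-independent, so this choice is without loss of generality.
1. L is the centroid of triangle QCA ⇒ L = (1/3, 1/3)
2. J is the centroid of triangle LAC ⇒ J = (4/9, 4/9)
3. V is the centroid of triangle JAL ⇒ V = (16/27, 7/27)
4. B is the intersection of line CA and line LV ⇒ B = (4/5, 1/5)
B = L + t·(V−L) with t = 9/5, so LB:BV = t:(1−t) = 9/5:-4/5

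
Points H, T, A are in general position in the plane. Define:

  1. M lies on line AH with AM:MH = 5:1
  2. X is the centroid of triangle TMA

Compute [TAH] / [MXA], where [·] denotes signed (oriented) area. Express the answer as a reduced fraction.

Assign H = (0, 0), T = (1, 0), A = (0, 1) — the answer is frame-independent, so this choice is without loss of generality.
1. M lies on line AH with AM:MH = 5:1 ⇒ M = (0, 1/6)
2. X is the centroid of triangle TMA ⇒ X = (1/3, 7/18)
2·[TAH] = 1, 2·[MXA] = 5/18
[TAH]:[MXA] = 1:5/18 = 18/5

[TAH]:[MXA] = 18/5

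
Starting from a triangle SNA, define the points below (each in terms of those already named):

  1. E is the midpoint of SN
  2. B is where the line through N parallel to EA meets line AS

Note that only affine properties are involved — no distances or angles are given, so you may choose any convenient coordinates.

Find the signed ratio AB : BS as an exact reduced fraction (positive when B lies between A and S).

Assign S = (0, 0), N = (1, 0), A = (0, 1) — the answer is frame-independent, so this choice is without loss of generality.
1. E is the midpoint of SN ⇒ E = (1/2, 0)
2. B is where the line through N parallel to EA meets line AS ⇒ B = (0, 2)
B = A + t·(S−A) with t = -1, so AB:BS = t:(1−t) = -1:2

AB:BS = -1/2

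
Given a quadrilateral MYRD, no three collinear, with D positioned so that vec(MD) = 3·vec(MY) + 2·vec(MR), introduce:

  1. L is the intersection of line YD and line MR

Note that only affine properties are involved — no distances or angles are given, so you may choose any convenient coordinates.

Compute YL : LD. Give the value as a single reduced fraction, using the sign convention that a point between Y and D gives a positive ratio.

Work in coordinates with M = (0, 0), Y = (1, 0), R = (0, 1), D = (3, 2).
1. L is the intersection of line YD and line MR ⇒ L = (0, -1)
L = Y + t·(D−Y) with t = -1/2, so YL:LD = t:(1−t) = -1/2:3/2

YL:LD = -1/3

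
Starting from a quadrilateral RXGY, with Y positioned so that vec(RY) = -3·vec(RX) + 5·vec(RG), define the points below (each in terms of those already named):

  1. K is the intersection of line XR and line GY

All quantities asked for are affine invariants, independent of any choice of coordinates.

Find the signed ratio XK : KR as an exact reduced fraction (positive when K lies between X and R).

XK:KR = 1/3

Assign R = (0, 0), X = (1, 0), G = (0, 1), Y = (-3, 5) — the answer is frame-independent, so this choice is without loss of generality.
1. K is the intersection of line XR and line GY ⇒ K = (3/4, 0)
K = X + t·(R−X) with t = 1/4, so XK:KR = t:(1−t) = 1/4:3/4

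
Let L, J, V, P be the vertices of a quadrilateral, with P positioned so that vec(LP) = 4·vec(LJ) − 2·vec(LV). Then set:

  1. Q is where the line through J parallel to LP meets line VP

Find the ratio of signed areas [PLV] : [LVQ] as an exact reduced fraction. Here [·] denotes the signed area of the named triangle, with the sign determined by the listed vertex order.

Set L = (0, 0), J = (1, 0), V = (0, 1), P = (4, -2); any affine frame gives the same invariant.
1. Q is where the line through J parallel to LP meets line VP ⇒ Q = (2, -1/2)
2·[PLV] = -4, 2·[LVQ] = -2
[PLV]:[LVQ] = -4:-2 = 2

[PLV]:[LVQ] = 2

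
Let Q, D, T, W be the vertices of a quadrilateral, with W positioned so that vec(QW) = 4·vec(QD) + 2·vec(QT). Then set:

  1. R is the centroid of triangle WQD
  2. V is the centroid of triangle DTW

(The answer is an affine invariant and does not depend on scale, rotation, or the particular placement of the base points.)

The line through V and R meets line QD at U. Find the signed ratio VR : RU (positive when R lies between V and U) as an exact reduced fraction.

Set Q = (0, 0), D = (1, 0), T = (0, 1), W = (4, 2); any affine frame gives the same invariant.
1. R is the centroid of triangle WQD ⇒ R = (5/3, 2/3)
2. V is the centroid of triangle DTW ⇒ V = (5/3, 1)
line VR meets QD at U = (5/3, 0)
R = V + t·(U−V) with t = 1/3, so VR:RU = 1/3:2/3

VR:RU = 1/2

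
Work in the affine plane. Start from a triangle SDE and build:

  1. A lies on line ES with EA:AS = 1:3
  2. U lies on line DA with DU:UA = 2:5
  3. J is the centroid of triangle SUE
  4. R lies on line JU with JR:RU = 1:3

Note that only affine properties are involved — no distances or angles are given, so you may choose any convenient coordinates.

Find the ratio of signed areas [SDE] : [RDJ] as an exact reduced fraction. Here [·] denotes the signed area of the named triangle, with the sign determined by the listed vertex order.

Assign S = (0, 0), D = (1, 0), E = (0, 1) — the answer is frame-independent, so this choice is without loss of generality.
1. A lies on line ES with EA:AS = 1:3 ⇒ A = (0, 3/4)
2. U lies on line DA with DU:UA = 2:5 ⇒ U = (5/7, 3/14)
3. J is the centroid of triangle SUE ⇒ J = (5/21, 17/42)
4. R lies on line JU with JR:RU = 1:3 ⇒ R = (5/14, 5/14)
2·[SDE] = 1, 2·[RDJ] = -1/84
[SDE]:[RDJ] = 1:-1/84 = -84

[SDE]:[RDJ] = -84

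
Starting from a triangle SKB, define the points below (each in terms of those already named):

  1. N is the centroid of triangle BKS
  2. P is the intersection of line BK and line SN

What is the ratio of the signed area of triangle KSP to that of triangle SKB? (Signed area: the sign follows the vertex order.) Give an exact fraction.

Set S = (0, 0), K = (1, 0), B = (0, 1); any affine frame gives the same invariant.
1. N is the centroid of triangle BKS ⇒ N = (1/3, 1/3)
2. P is the intersection of line BK and line SN ⇒ P = (1/2, 1/2)
2·[KSP] = -1/2, 2·[SKB] = 1
[KSP]:[SKB] = -1/2:1 = -1/2

[KSP]:[SKB] = -1/2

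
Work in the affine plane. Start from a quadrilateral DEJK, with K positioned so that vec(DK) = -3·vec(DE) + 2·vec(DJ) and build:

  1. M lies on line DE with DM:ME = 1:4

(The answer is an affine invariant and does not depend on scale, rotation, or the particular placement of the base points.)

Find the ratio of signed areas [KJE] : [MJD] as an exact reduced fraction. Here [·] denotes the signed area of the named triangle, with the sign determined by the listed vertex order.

Choose coordinates D = (0, 0), E = (1, 0), J = (0, 1), K = (-3, 2).
1. M lies on line DE with DM:ME = 1:4 ⇒ M = (1/5, 0)
2·[KJE] = -2, 2·[MJD] = 1/5
[KJE]:[MJD] = -2:1/5 = -10

[KJE]:[MJD] = -10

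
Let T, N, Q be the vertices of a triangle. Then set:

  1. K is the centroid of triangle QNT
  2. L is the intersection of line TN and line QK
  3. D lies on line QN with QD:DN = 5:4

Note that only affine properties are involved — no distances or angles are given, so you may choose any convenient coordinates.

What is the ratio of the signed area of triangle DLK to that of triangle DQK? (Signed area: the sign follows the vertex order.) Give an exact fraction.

Choose coordinates T = (0, 0), N = (1, 0), Q = (0, 1).
1. K is the centroid of triangle QNT ⇒ K = (1/3, 1/3)
2. L is the intersection of line TN and line QK ⇒ L = (1/2, 0)
3. D lies on line QN with QD:DN = 5:4 ⇒ D = (5/9, 4/9)
2·[DLK] = -5/54, 2·[DQK] = 5/27
[DLK]:[DQK] = -5/54:5/27 = -1/2

[DLK]:[DQK] = -1/2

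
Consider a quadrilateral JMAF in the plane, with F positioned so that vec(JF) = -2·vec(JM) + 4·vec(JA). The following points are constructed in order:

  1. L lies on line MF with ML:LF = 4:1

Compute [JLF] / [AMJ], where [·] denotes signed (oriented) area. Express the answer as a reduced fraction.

[JLF]:[AMJ] = -4/5

Choose coordinates J = (0, 0), M = (1, 0), A = (0, 1), F = (-2, 4).
1. L lies on line MF with ML:LF = 4:1 ⇒ L = (-7/5, 16/5)
2·[JLF] = 4/5, 2·[AMJ] = -1
[JLF]:[AMJ] = 4/5:-1 = -4/5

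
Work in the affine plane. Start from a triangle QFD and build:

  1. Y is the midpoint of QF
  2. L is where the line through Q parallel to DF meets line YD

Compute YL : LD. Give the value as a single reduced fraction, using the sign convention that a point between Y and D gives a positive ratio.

Work in coordinates with Q = (0, 0), F = (1, 0), D = (0, 1).
1. Y is the midpoint of QF ⇒ Y = (1/2, 0)
2. L is where the line through Q parallel to DF meets line YD ⇒ L = (1, -1)
L = Y + t·(D−Y) with t = -1, so YL:LD = t:(1−t) = -1:2

YL:LD = -1/2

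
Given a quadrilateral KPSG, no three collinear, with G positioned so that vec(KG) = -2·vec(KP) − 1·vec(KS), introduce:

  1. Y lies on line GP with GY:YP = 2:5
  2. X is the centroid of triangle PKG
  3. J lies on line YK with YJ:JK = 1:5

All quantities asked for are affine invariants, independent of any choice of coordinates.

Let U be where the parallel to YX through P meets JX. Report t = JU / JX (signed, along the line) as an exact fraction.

Choose coordinates K = (0, 0), P = (1, 0), S = (0, 1), G = (-2, -1).
1. Y lies on line GP with GY:YP = 2:5 ⇒ Y = (-8/7, -5/7)
2. X is the centroid of triangle PKG ⇒ X = (-1/3, -1/3)
3. J lies on line YK with YJ:JK = 1:5 ⇒ J = (-20/21, -25/42)
through P parallel to YX: direction (17/21, 8/21); meets JX at U = (41/7, 16/7)
U = J + t·(X−J) with t = 11

t = 11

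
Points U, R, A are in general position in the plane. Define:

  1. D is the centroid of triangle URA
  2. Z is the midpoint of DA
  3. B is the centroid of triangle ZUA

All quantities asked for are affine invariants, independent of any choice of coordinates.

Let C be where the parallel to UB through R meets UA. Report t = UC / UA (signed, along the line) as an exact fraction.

t = -10

Choose coordinates U = (0, 0), R = (1, 0), A = (0, 1).
1. D is the centroid of triangle URA ⇒ D = (1/3, 1/3)
2. Z is the midpoint of DA ⇒ Z = (1/6, 2/3)
3. B is the centroid of triangle ZUA ⇒ B = (1/18, 5/9)
through R parallel to UB: direction (1/18, 5/9); meets UA at C = (0, -10)
C = U + t·(A−U) with t = -10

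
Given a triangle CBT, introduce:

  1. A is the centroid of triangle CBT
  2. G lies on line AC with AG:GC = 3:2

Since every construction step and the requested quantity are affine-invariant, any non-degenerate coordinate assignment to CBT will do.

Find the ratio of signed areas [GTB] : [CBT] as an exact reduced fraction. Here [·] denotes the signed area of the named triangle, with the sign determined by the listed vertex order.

Assign C = (0, 0), B = (1, 0), T = (0, 1) — the answer is frame-independent, so this choice is without loss of generality.
1. A is the centroid of triangle CBT ⇒ A = (1/3, 1/3)
2. G lies on line AC with AG:GC = 3:2 ⇒ G = (2/15, 2/15)
2·[GTB] = -11/15, 2·[CBT] = 1
[GTB]:[CBT] = -11/15:1 = -11/15

[GTB]:[CBT] = -11/15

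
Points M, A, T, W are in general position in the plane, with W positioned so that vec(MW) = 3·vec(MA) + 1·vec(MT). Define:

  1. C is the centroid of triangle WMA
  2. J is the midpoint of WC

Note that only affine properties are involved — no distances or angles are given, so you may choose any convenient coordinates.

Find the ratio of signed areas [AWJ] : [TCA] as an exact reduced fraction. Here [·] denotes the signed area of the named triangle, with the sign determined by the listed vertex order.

Set M = (0, 0), A = (1, 0), T = (0, 1), W = (3, 1); any affine frame gives the same invariant.
1. C is the centroid of triangle WMA ⇒ C = (4/3, 1/3)
2. J is the midpoint of WC ⇒ J = (13/6, 2/3)
2·[AWJ] = 1/6, 2·[TCA] = -2/3
[AWJ]:[TCA] = 1/6:-2/3 = -1/4

[AWJ]:[TCA] = -1/4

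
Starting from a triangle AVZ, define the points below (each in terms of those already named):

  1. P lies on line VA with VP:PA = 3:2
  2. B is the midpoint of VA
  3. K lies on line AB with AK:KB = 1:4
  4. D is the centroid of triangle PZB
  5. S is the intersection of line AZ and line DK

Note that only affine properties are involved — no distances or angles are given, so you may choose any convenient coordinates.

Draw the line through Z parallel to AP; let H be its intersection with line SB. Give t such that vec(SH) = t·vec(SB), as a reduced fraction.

Set A = (0, 0), V = (1, 0), Z = (0, 1); any affine frame gives the same invariant.
1. P lies on line VA with VP:PA = 3:2 ⇒ P = (2/5, 0)
2. B is the midpoint of VA ⇒ B = (1/2, 0)
3. K lies on line AB with AK:KB = 1:4 ⇒ K = (1/10, 0)
4. D is the centroid of triangle PZB ⇒ D = (3/10, 1/3)
5. S is the intersection of line AZ and line DK ⇒ S = (0, -1/6)
through Z parallel to AP: direction (2/5, 0); meets SB at H = (7/2, 1)
H = S + t·(B−S) with t = 7

t = 7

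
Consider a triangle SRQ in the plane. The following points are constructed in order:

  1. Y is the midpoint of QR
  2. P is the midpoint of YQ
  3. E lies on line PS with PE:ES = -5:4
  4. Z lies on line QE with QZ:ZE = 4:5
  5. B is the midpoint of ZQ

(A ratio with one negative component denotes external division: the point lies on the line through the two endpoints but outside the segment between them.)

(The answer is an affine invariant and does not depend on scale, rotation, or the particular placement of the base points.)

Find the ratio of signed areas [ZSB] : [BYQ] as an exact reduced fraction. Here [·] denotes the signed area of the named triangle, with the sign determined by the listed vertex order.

Set S = (0, 0), R = (1, 0), Q = (0, 1); any affine frame gives the same invariant.
1. Y is the midpoint of QR ⇒ Y = (1/2, 1/2)
2. P is the midpoint of YQ ⇒ P = (1/4, 3/4)
3. E lies on line PS with PE:ES = -5:4 ⇒ E = (-1, -3)
4. Z lies on line QE with QZ:ZE = 4:5 ⇒ Z = (-4/9, -7/9)
5. B is the midpoint of ZQ ⇒ B = (-2/9, 1/9)
2·[ZSB] = 2/9, 2·[BYQ] = 5/9
[ZSB]:[BYQ] = 2/9:5/9 = 2/5

[ZSB]:[BYQ] = 2/5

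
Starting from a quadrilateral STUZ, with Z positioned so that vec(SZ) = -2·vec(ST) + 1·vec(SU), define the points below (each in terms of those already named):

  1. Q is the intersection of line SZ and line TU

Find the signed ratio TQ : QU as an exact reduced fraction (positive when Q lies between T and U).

TQ:QU = -1/2

Set S = (0, 0), T = (1, 0), U = (0, 1), Z = (-2, 1); any affine frame gives the same invariant.
1. Q is the intersection of line SZ and line TU ⇒ Q = (2, -1)
Q = T + t·(U−T) with t = -1, so TQ:QU = t:(1−t) = -1:2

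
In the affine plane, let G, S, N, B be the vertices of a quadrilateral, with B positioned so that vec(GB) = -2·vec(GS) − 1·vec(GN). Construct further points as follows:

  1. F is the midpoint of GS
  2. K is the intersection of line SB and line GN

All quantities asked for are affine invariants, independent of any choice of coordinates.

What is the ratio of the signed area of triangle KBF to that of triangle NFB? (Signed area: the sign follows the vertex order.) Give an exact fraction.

[KBF]:[NFB] = 1/9

Assign G = (0, 0), S = (1, 0), N = (0, 1), B = (-2, -1) — the answer is frame-independent, so this choice is without loss of generality.
1. F is the midpoint of GS ⇒ F = (1/2, 0)
2. K is the intersection of line SB and line GN ⇒ K = (0, -1/3)
2·[KBF] = -1/3, 2·[NFB] = -3
[KBF]:[NFB] = -1/3:-3 = 1/9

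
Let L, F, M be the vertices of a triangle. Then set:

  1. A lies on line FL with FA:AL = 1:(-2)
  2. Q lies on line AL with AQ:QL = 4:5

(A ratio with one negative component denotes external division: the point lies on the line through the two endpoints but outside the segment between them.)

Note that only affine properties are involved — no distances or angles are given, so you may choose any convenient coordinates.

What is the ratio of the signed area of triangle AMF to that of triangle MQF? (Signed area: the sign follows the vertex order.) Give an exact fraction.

[AMF]:[MQF] = -9

Assign L = (0, 0), F = (1, 0), M = (0, 1) — the answer is frame-independent, so this choice is without loss of generality.
1. A lies on line FL with FA:AL = 1:(-2) ⇒ A = (2, 0)
2. Q lies on line AL with AQ:QL = 4:5 ⇒ Q = (10/9, 0)
2·[AMF] = 1, 2·[MQF] = -1/9
[AMF]:[MQF] = 1:-1/9 = -9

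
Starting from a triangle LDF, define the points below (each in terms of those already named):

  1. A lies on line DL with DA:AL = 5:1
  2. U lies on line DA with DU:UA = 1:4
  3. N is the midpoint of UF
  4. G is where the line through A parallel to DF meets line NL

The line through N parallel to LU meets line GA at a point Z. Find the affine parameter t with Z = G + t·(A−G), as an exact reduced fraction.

Set L = (0, 0), D = (1, 0), F = (0, 1); any affine frame gives the same invariant.
1. A lies on line DL with DA:AL = 5:1 ⇒ A = (1/6, 0)
2. U lies on line DA with DU:UA = 1:4 ⇒ U = (5/6, 0)
3. N is the midpoint of UF ⇒ N = (5/12, 1/2)
4. G is where the line through A parallel to DF meets line NL ⇒ G = (5/66, 1/11)
through N parallel to LU: direction (5/6, 0); meets GA at Z = (-1/3, 1/2)
Z = G + t·(A−G) with t = -9/2

t = -9/2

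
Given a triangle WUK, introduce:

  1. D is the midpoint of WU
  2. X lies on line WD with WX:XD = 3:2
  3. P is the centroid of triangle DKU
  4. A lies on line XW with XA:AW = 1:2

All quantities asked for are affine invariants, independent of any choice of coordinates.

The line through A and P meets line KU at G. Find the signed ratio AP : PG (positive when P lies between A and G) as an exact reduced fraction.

Assign W = (0, 0), U = (1, 0), K = (0, 1) — the answer is frame-independent, so this choice is without loss of generality.
1. D is the midpoint of WU ⇒ D = (1/2, 0)
2. X lies on line WD with WX:XD = 3:2 ⇒ X = (3/10, 0)
3. P is the centroid of triangle DKU ⇒ P = (1/2, 1/3)
4. A lies on line XW with XA:AW = 1:2 ⇒ A = (1/5, 0)
line AP meets KU at G = (11/19, 8/19)
P = A + t·(G−A) with t = 19/24, so AP:PG = 19/24:5/24

AP:PG = 19/5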